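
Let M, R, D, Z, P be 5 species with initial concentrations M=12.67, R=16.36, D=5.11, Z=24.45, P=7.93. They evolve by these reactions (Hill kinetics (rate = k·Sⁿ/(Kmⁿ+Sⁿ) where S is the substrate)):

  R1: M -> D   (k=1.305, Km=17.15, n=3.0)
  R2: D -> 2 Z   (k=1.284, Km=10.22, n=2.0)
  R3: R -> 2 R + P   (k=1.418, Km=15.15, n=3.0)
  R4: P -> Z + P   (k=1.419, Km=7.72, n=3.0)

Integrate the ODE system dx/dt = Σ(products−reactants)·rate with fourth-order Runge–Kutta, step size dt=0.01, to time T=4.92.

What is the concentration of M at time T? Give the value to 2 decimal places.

RK4 with dt=0.01: 492 steps to T=4.92. Trajectory (selected grid times):
t=0.00: M=12.67 R=16.36 D=5.11 Z=24.45 P=7.93
t=0.55: M=12.47 R=16.80 D=5.17 Z=25.16 P=8.37
t=1.09: M=12.27 R=17.25 D=5.22 Z=25.89 P=8.82
t=1.64: M=12.09 R=17.72 D=5.26 Z=26.66 P=9.29
t=2.19: M=11.90 R=18.21 D=5.30 Z=27.47 P=9.78
t=2.73: M=11.73 R=18.70 D=5.32 Z=28.29 P=10.27
t=3.28: M=11.56 R=19.22 D=5.34 Z=29.15 P=10.79
t=3.83: M=11.39 R=19.75 D=5.36 Z=30.04 P=11.32
t=4.37: M=11.24 R=20.29 D=5.36 Z=30.93 P=11.86
t=4.92: M=11.08 R=20.84 D=5.37 Z=31.85 P=12.41
Read off M at T=4.92: 11.08

M at T = 11.08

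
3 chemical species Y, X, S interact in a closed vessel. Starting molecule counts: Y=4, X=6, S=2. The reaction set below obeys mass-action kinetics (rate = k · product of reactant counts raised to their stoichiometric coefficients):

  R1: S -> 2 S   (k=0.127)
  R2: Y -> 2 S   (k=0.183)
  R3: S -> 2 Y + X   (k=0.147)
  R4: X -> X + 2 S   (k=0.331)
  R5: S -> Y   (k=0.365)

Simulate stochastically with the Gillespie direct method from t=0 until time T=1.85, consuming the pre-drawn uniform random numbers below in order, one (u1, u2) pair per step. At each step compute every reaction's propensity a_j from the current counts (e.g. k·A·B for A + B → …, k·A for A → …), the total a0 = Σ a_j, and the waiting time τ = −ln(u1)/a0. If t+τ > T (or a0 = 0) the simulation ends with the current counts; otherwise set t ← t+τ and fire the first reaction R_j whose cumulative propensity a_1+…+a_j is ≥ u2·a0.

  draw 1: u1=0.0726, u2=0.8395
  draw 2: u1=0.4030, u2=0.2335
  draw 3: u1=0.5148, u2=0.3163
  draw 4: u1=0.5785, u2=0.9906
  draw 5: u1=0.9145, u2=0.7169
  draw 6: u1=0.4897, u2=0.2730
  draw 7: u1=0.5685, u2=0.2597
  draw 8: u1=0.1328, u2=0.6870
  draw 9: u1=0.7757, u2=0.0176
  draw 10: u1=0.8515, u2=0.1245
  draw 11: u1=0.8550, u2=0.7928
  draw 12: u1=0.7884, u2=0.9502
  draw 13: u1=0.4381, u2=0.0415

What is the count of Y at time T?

Y at T = 7

t=0.000: Y=4 X=6 S=2
Draw 1: a1=0.254, a2=0.732, a3=0.294, a4=1.986, a5=0.730, a0=3.996; τ=−ln(0.0726)/3.996=0.656 → t=0.656; u2·a0=0.8395·3.996=3.355; a1+…+a4=3.266 < 3.355 ≤ a1+…+a5=3.996 → R5 fires; Y=5 X=6 S=1
Draw 2: a1=0.127, a2=0.915, a3=0.147, a4=1.986, a5=0.365, a0=3.540; τ=−ln(0.4030)/3.540=0.257 → t=0.913; u2·a0=0.2335·3.540=0.827; a1=0.127 < 0.827 ≤ a1+a2=1.042 → R2 fires; Y=4 X=6 S=3
Draw 3: a1=0.381, a2=0.732, a3=0.441, a4=1.986, a5=1.095, a0=4.635; τ=−ln(0.5148)/4.635=0.143 → t=1.056; u2·a0=0.3163·4.635=1.466; a1+a2=1.113 < 1.466 ≤ a1+…+a3=1.554 → R3 fires; Y=6 X=7 S=2
Draw 4: a1=0.254, a2=1.098, a3=0.294, a4=2.317, a5=0.730, a0=4.693; τ=−ln(0.5785)/4.693=0.117 → t=1.173; u2·a0=0.9906·4.693=4.649; a1+…+a4=3.963 < 4.649 ≤ a1+…+a5=4.693 → R5 fires; Y=7 X=7 S=1
Draw 5: a1=0.127, a2=1.281, a3=0.147, a4=2.317, a5=0.365, a0=4.237; τ=−ln(0.9145)/4.237=0.021 → t=1.194; u2·a0=0.7169·4.237=3.038; a1+…+a3=1.555 < 3.038 ≤ a1+…+a4=3.872 → R4 fires; Y=7 X=7 S=3
Draw 6: a1=0.381, a2=1.281, a3=0.441, a4=2.317, a5=1.095, a0=5.515; τ=−ln(0.4897)/5.515=0.129 → t=1.324; u2·a0=0.2730·5.515=1.506; a1=0.381 < 1.506 ≤ a1+a2=1.662 → R2 fires; Y=6 X=7 S=5
Draw 7: a1=0.635, a2=1.098, a3=0.735, a4=2.317, a5=1.825, a0=6.610; τ=−ln(0.5685)/6.610=0.085 → t=1.409; u2·a0=0.2597·6.610=1.717; a1=0.635 < 1.717 ≤ a1+a2=1.733 → R2 fires; Y=5 X=7 S=7
Draw 8: a1=0.889, a2=0.915, a3=1.029, a4=2.317, a5=2.555, a0=7.705; τ=−ln(0.1328)/7.705=0.262 → t=1.671; u2·a0=0.6870·7.705=5.293; a1+…+a4=5.150 < 5.293 ≤ a1+…+a5=7.705 → R5 fires; Y=6 X=7 S=6
Draw 9: a1=0.762, a2=1.098, a3=0.882, a4=2.317, a5=2.190, a0=7.249; τ=−ln(0.7757)/7.249=0.035 → t=1.706; u2·a0=0.0176·7.249=0.128 ≤ a1=0.762 → R1 fires; Y=6 X=7 S=7
Draw 10: a1=0.889, a2=1.098, a3=1.029, a4=2.317, a5=2.555, a0=7.888; τ=−ln(0.8515)/7.888=0.020 → t=1.726; u2·a0=0.1245·7.888=0.982; a1=0.889 < 0.982 ≤ a1+a2=1.987 → R2 fires; Y=5 X=7 S=9
Draw 11: a1=1.143, a2=0.915, a3=1.323, a4=2.317, a5=3.285, a0=8.983; τ=−ln(0.8550)/8.983=0.017 → t=1.744; u2·a0=0.7928·8.983=7.122; a1+…+a4=5.698 < 7.122 ≤ a1+…+a5=8.983 → R5 fires; Y=6 X=7 S=8
Draw 12: a1=1.016, a2=1.098, a3=1.176, a4=2.317, a5=2.920, a0=8.527; τ=−ln(0.7884)/8.527=0.028 → t=1.772; u2·a0=0.9502·8.527=8.102; a1+…+a4=5.607 < 8.102 ≤ a1+…+a5=8.527 → R5 fires; Y=7 X=7 S=7
Draw 13: a1=0.889, a2=1.281, a3=1.029, a4=2.317, a5=2.555, a0=8.071; τ=−ln(0.4381)/8.071=0.102 → t=1.874 > T=1.85: stop.
Read off Y at T=1.85: 7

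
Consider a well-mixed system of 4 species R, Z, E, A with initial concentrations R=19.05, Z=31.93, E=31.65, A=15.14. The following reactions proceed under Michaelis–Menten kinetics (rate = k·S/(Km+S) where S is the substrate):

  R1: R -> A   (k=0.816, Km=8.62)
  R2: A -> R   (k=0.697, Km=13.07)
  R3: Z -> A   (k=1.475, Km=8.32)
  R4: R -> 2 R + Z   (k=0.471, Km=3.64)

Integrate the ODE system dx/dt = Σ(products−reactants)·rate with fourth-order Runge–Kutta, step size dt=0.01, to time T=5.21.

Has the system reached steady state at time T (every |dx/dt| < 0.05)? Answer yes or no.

RK4 with dt=0.01: 521 steps to T=5.21. Trajectory (selected grid times):
t=0.00: R=19.05 Z=31.93 E=31.65 A=15.14
t=0.58: R=19.17 Z=31.48 E=31.65 A=15.92
t=1.16: R=19.30 Z=31.04 E=31.65 A=16.70
t=1.74: R=19.43 Z=30.59 E=31.65 A=17.47
t=2.32: R=19.57 Z=30.15 E=31.65 A=18.24
t=2.89: R=19.70 Z=29.72 E=31.65 A=18.99
t=3.47: R=19.85 Z=29.28 E=31.65 A=19.74
t=4.05: R=19.99 Z=28.85 E=31.65 A=20.49
t=4.63: R=20.14 Z=28.42 E=31.65 A=21.24
t=5.21: R=20.29 Z=27.99 E=31.65 A=21.98
Rates at T: R1=0.5727, R2=0.4371, R3=1.1370, R4=0.3994
dx/dt at T (Σ net stoichiometry × rate): R=+0.2637, Z=-0.7376, E=+0.0000, A=+1.2726
Largest |dx/dt| is |+1.2726| (A) ≥ 0.05 → not steady.

Steady state at T: no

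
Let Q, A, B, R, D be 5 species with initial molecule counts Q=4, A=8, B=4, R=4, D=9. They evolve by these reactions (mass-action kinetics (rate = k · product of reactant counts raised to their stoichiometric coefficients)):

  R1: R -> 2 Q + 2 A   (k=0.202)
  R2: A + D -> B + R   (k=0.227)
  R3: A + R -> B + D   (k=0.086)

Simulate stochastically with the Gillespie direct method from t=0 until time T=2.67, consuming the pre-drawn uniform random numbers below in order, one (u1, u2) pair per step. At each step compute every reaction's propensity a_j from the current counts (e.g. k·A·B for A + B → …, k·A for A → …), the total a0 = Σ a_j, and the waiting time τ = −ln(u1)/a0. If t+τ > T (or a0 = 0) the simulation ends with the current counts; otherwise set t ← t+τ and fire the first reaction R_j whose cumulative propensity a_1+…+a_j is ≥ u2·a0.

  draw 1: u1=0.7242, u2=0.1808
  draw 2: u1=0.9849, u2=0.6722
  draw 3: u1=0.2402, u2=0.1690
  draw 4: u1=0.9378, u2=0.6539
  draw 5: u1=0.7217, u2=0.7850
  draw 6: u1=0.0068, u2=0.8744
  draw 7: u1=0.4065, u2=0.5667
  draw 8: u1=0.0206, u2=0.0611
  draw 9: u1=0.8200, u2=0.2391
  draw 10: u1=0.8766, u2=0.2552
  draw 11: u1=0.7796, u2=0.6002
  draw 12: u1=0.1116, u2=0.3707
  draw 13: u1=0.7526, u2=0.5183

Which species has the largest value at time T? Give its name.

t=0.000: Q=4 A=8 B=4 R=4 D=9
Draw 1: a1=0.808, a2=16.344, a3=2.752, a0=19.904; τ=−ln(0.7242)/19.904=0.016 → t=0.016; u2·a0=0.1808·19.904=3.599; a1=0.808 < 3.599 ≤ a1+a2=17.152 → R2 fires; Q=4 A=7 B=5 R=5 D=8
Draw 2: a1=1.010, a2=12.712, a3=3.010, a0=16.732; τ=−ln(0.9849)/16.732=0.001 → t=0.017; u2·a0=0.6722·16.732=11.247; a1=1.010 < 11.247 ≤ a1+a2=13.722 → R2 fires; Q=4 A=6 B=6 R=6 D=7
Draw 3: a1=1.212, a2=9.534, a3=3.096, a0=13.842; τ=−ln(0.2402)/13.842=0.103 → t=0.120; u2·a0=0.1690·13.842=2.339; a1=1.212 < 2.339 ≤ a1+a2=10.746 → R2 fires; Q=4 A=5 B=7 R=7 D=6
Draw 4: a1=1.414, a2=6.810, a3=3.010, a0=11.234; τ=−ln(0.9378)/11.234=0.006 → t=0.126; u2·a0=0.6539·11.234=7.346; a1=1.414 < 7.346 ≤ a1+a2=8.224 → R2 fires; Q=4 A=4 B=8 R=8 D=5
Draw 5: a1=1.616, a2=4.540, a3=2.752, a0=8.908; τ=−ln(0.7217)/8.908=0.037 → t=0.162; u2·a0=0.7850·8.908=6.993; a1+a2=6.156 < 6.993 ≤ a1+…+a3=8.908 → R3 fires; Q=4 A=3 B=9 R=7 D=6
Draw 6: a1=1.414, a2=4.086, a3=1.806, a0=7.306; τ=−ln(0.0068)/7.306=0.683 → t=0.846; u2·a0=0.8744·7.306=6.388; a1+a2=5.500 < 6.388 ≤ a1+…+a3=7.306 → R3 fires; Q=4 A=2 B=10 R=6 D=7
Draw 7: a1=1.212, a2=3.178, a3=1.032, a0=5.422; τ=−ln(0.4065)/5.422=0.166 → t=1.012; u2·a0=0.5667·5.422=3.073; a1=1.212 < 3.073 ≤ a1+a2=4.390 → R2 fires; Q=4 A=1 B=11 R=7 D=6
Draw 8: a1=1.414, a2=1.362, a3=0.602, a0=3.378; τ=−ln(0.0206)/3.378=1.149 → t=2.161; u2·a0=0.0611·3.378=0.206 ≤ a1=1.414 → R1 fires; Q=6 A=3 B=11 R=6 D=6
Draw 9: a1=1.212, a2=4.086, a3=1.548, a0=6.846; τ=−ln(0.8200)/6.846=0.029 → t=2.190; u2·a0=0.2391·6.846=1.637; a1=1.212 < 1.637 ≤ a1+a2=5.298 → R2 fires; Q=6 A=2 B=12 R=7 D=5
Draw 10: a1=1.414, a2=2.270, a3=1.204, a0=4.888; τ=−ln(0.8766)/4.888=0.027 → t=2.217; u2·a0=0.2552·4.888=1.247 ≤ a1=1.414 → R1 fires; Q=8 A=4 B=12 R=6 D=5
Draw 11: a1=1.212, a2=4.540, a3=2.064, a0=7.816; τ=−ln(0.7796)/7.816=0.032 → t=2.249; u2·a0=0.6002·7.816=4.691; a1=1.212 < 4.691 ≤ a1+a2=5.752 → R2 fires; Q=8 A=3 B=13 R=7 D=4
Draw 12: a1=1.414, a2=2.724, a3=1.806, a0=5.944; τ=−ln(0.1116)/5.944=0.369 → t=2.618; u2·a0=0.3707·5.944=2.203; a1=1.414 < 2.203 ≤ a1+a2=4.138 → R2 fires; Q=8 A=2 B=14 R=8 D=3
Draw 13: a1=1.616, a2=1.362, a3=1.376, a0=4.354; τ=−ln(0.7526)/4.354=0.065 → t=2.683 > T=2.67: stop.
At T=2.67: Q=8 A=2 B=14 R=8 D=3; the largest is B.

Dominant species at T: B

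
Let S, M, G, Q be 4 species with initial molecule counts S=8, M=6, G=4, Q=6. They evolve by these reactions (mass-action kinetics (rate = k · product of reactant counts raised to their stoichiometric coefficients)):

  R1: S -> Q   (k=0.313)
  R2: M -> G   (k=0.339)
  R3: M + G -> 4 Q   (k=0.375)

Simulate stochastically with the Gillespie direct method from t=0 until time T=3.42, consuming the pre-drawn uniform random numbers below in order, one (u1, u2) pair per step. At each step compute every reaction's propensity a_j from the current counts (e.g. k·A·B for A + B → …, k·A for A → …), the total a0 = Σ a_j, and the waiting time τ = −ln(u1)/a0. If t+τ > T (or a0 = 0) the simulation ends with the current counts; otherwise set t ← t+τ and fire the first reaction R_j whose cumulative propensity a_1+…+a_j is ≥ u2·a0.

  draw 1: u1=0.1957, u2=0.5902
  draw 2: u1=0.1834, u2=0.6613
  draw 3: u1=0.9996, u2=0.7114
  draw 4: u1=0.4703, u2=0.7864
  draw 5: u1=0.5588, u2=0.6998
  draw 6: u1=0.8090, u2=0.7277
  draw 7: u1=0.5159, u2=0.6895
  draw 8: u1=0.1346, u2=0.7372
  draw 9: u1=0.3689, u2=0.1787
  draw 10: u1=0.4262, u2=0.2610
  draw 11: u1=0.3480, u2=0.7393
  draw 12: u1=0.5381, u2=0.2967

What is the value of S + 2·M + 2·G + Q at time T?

Check how each reaction changes W = S + 2·M + 2·G + Q (weight of products minus weight of reactants):
R1: S -> Q: (1·1) − (1·1) = 1 − 1 = 0
R2: M -> G: (2·1) − (2·1) = 2 − 2 = 0
R3: M + G -> 4 Q: (1·4) − (2·1 + 2·1) = 4 − 4 = 0
Every reaction leaves W unchanged, so W is conserved and no simulation is needed: W(T) = W(0) = 8 + 2·6 + 2·4 + 6 = 34

Value at T = 34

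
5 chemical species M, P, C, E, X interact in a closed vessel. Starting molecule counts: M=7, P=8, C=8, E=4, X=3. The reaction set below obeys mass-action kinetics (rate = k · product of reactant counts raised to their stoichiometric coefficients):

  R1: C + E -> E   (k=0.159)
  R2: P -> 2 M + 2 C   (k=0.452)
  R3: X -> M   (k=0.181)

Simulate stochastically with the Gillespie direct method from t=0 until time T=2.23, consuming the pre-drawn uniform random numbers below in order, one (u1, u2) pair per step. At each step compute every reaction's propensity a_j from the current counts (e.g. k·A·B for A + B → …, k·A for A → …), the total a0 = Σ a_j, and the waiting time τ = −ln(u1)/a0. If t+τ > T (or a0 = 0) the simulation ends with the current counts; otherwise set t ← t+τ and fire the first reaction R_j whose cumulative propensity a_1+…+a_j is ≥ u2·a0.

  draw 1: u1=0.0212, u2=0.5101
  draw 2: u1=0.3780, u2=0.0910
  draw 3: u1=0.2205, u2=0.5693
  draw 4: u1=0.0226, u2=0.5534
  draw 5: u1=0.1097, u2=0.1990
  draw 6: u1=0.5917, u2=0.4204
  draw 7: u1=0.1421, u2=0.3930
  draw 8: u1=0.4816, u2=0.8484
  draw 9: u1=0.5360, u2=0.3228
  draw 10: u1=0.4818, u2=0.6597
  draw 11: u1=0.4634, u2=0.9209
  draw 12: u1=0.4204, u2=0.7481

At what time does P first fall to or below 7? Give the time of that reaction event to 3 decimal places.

Threshold first reached at t = 0.719

t=0.000: M=7 P=8 C=8 E=4 X=3
Draw 1: a1=5.088, a2=3.616, a3=0.543, a0=9.247; τ=−ln(0.0212)/9.247=0.417 → t=0.417; u2·a0=0.5101·9.247=4.717 ≤ a1=5.088 → R1 fires; M=7 P=8 C=7 E=4 X=3
Draw 2: a1=4.452, a2=3.616, a3=0.543, a0=8.611; τ=−ln(0.3780)/8.611=0.113 → t=0.530; u2·a0=0.0910·8.611=0.784 ≤ a1=4.452 → R1 fires; M=7 P=8 C=6 E=4 X=3
Draw 3: a1=3.816, a2=3.616, a3=0.543, a0=7.975; τ=−ln(0.2205)/7.975=0.190 → t=0.719; u2·a0=0.5693·7.975=4.540; a1=3.816 < 4.540 ≤ a1+a2=7.432 → R2 fires; M=9 P=7 C=8 E=4 X=3
Draw 4: a1=5.088, a2=3.164, a3=0.543, a0=8.795; τ=−ln(0.0226)/8.795=0.431 → t=1.150; u2·a0=0.5534·8.795=4.867 ≤ a1=5.088 → R1 fires; M=9 P=7 C=7 E=4 X=3
Draw 5: a1=4.452, a2=3.164, a3=0.543, a0=8.159; τ=−ln(0.1097)/8.159=0.271 → t=1.421; u2·a0=0.1990·8.159=1.624 ≤ a1=4.452 → R1 fires; M=9 P=7 C=6 E=4 X=3
Draw 6: a1=3.816, a2=3.164, a3=0.543, a0=7.523; τ=−ln(0.5917)/7.523=0.070 → t=1.491; u2·a0=0.4204·7.523=3.163 ≤ a1=3.816 → R1 fires; M=9 P=7 C=5 E=4 X=3
Draw 7: a1=3.180, a2=3.164, a3=0.543, a0=6.887; τ=−ln(0.1421)/6.887=0.283 → t=1.774; u2·a0=0.3930·6.887=2.707 ≤ a1=3.180 → R1 fires; M=9 P=7 C=4 E=4 X=3
Draw 8: a1=2.544, a2=3.164, a3=0.543, a0=6.251; τ=−ln(0.4816)/6.251=0.117 → t=1.891; u2·a0=0.8484·6.251=5.303; a1=2.544 < 5.303 ≤ a1+a2=5.708 → R2 fires; M=11 P=6 C=6 E=4 X=3
Draw 9: a1=3.816, a2=2.712, a3=0.543, a0=7.071; τ=−ln(0.5360)/7.071=0.088 → t=1.979; u2·a0=0.3228·7.071=2.283 ≤ a1=3.816 → R1 fires; M=11 P=6 C=5 E=4 X=3
Draw 10: a1=3.180, a2=2.712, a3=0.543, a0=6.435; τ=−ln(0.4818)/6.435=0.113 → t=2.093; u2·a0=0.6597·6.435=4.245; a1=3.180 < 4.245 ≤ a1+a2=5.892 → R2 fires; M=13 P=5 C=7 E=4 X=3
Draw 11: a1=4.452, a2=2.260, a3=0.543, a0=7.255; τ=−ln(0.4634)/7.255=0.106 → t=2.199; u2·a0=0.9209·7.255=6.681; a1=4.452 < 6.681 ≤ a1+a2=6.712 → R2 fires; M=15 P=4 C=9 E=4 X=3
Draw 12: a1=5.724, a2=1.808, a3=0.543, a0=8.075; τ=−ln(0.4204)/8.075=0.107 → t=2.306 > T=2.23: stop.
P first becomes ≤ 7 when it reaches 7 at the event at t=0.719.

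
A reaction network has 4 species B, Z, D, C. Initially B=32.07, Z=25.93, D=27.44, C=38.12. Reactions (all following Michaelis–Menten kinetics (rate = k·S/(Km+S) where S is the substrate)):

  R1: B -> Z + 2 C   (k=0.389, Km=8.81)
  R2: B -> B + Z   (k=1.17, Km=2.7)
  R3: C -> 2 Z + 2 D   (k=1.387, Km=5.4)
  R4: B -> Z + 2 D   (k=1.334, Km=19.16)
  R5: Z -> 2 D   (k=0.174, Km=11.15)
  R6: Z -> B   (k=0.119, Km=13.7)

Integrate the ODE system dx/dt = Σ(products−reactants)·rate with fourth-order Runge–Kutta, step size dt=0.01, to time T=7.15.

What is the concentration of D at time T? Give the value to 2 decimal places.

D at T = 58.01

RK4 with dt=0.01: 715 steps to T=7.15. Trajectory (selected grid times):
t=0.00: B=32.07 Z=25.93 D=27.44 C=38.12
t=0.79: B=31.24 Z=29.44 D=30.87 C=37.64
t=1.59: B=30.40 Z=32.97 D=34.33 C=37.16
t=2.38: B=29.59 Z=36.44 D=37.73 C=36.68
t=3.18: B=28.78 Z=39.93 D=41.17 C=36.19
t=3.97: B=27.98 Z=43.36 D=44.55 C=35.70
t=4.77: B=27.19 Z=46.82 D=47.96 C=35.21
t=5.56: B=26.42 Z=50.22 D=51.31 C=34.73
t=6.36: B=25.65 Z=53.65 D=54.69 C=34.23
t=7.15: B=24.89 Z=57.01 D=58.01 C=33.74
Read off D at T=7.15: 58.01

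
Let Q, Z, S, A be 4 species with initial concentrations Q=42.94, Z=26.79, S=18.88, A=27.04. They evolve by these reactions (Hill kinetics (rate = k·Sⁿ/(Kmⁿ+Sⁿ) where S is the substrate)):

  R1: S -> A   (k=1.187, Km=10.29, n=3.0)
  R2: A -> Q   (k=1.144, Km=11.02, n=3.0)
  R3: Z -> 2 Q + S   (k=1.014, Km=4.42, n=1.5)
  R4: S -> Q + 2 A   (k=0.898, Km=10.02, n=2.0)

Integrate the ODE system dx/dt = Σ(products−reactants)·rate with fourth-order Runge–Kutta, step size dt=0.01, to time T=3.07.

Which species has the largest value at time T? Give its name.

RK4 with dt=0.01: 307 steps to T=3.07. Trajectory (selected grid times):
t=0.00: Q=42.94 Z=26.79 S=18.88 A=27.04
t=0.34: Q=44.19 Z=26.47 S=18.62 A=27.50
t=0.68: Q=45.44 Z=26.14 S=18.36 A=27.95
t=1.02: Q=46.68 Z=25.82 S=18.11 A=28.39
t=1.36: Q=47.93 Z=25.50 S=17.86 A=28.83
t=1.71: Q=49.20 Z=25.17 S=17.60 A=29.27
t=2.05: Q=50.45 Z=24.85 S=17.36 A=29.70
t=2.39: Q=51.69 Z=24.53 S=17.12 A=30.12
t=2.73: Q=52.92 Z=24.21 S=16.88 A=30.53
t=3.07: Q=54.16 Z=23.89 S=16.65 A=30.93
At T=3.07: Q=54.16 Z=23.89 S=16.65 A=30.93; the largest is Q.

Dominant species at T: Q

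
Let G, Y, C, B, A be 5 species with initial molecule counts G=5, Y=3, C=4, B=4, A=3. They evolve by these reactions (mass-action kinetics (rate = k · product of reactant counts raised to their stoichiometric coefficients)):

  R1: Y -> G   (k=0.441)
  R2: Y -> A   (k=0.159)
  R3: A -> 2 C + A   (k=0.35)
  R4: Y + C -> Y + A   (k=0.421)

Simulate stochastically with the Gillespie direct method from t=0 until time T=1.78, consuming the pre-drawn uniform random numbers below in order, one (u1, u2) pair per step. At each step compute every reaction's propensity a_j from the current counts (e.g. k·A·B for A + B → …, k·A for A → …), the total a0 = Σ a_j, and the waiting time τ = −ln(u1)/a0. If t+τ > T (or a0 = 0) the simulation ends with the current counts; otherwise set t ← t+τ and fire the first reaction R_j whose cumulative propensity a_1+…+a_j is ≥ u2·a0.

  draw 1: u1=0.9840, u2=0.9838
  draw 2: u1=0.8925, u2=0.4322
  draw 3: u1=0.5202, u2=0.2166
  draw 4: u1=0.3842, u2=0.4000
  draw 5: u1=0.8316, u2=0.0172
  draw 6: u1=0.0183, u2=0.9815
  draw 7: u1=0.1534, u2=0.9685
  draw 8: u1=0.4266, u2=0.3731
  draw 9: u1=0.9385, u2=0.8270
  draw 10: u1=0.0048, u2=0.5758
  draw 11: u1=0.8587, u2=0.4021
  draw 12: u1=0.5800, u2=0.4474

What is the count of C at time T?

t=0.000: G=5 Y=3 C=4 B=4 A=3
Draw 1: a1=1.323, a2=0.477, a3=1.050, a4=5.052, a0=7.902; τ=−ln(0.9840)/7.902=0.002 → t=0.002; u2·a0=0.9838·7.902=7.774; a1+…+a3=2.850 < 7.774 ≤ a1+…+a4=7.902 → R4 fires; G=5 Y=3 C=3 B=4 A=4
Draw 2: a1=1.323, a2=0.477, a3=1.400, a4=3.789, a0=6.989; τ=−ln(0.8925)/6.989=0.016 → t=0.018; u2·a0=0.4322·6.989=3.021; a1+a2=1.800 < 3.021 ≤ a1+…+a3=3.200 → R3 fires; G=5 Y=3 C=5 B=4 A=4
Draw 3: a1=1.323, a2=0.477, a3=1.400, a4=6.315, a0=9.515; τ=−ln(0.5202)/9.515=0.069 → t=0.087; u2·a0=0.2166·9.515=2.061; a1+a2=1.800 < 2.061 ≤ a1+…+a3=3.200 → R3 fires; G=5 Y=3 C=7 B=4 A=4
Draw 4: a1=1.323, a2=0.477, a3=1.400, a4=8.841, a0=12.041; τ=−ln(0.3842)/12.041=0.079 → t=0.166; u2·a0=0.4000·12.041=4.816; a1+…+a3=3.200 < 4.816 ≤ a1+…+a4=12.041 → R4 fires; G=5 Y=3 C=6 B=4 A=5
Draw 5: a1=1.323, a2=0.477, a3=1.750, a4=7.578, a0=11.128; τ=−ln(0.8316)/11.128=0.017 → t=0.183; u2·a0=0.0172·11.128=0.191 ≤ a1=1.323 → R1 fires; G=6 Y=2 C=6 B=4 A=5
Draw 6: a1=0.882, a2=0.318, a3=1.750, a4=5.052, a0=8.002; τ=−ln(0.0183)/8.002=0.500 → t=0.683; u2·a0=0.9815·8.002=7.854; a1+…+a3=2.950 < 7.854 ≤ a1+…+a4=8.002 → R4 fires; G=6 Y=2 C=5 B=4 A=6
Draw 7: a1=0.882, a2=0.318, a3=2.100, a4=4.210, a0=7.510; τ=−ln(0.1534)/7.510=0.250 → t=0.933; u2·a0=0.9685·7.510=7.273; a1+…+a3=3.300 < 7.273 ≤ a1+…+a4=7.510 → R4 fires; G=6 Y=2 C=4 B=4 A=7
Draw 8: a1=0.882, a2=0.318, a3=2.450, a4=3.368, a0=7.018; τ=−ln(0.4266)/7.018=0.121 → t=1.054; u2·a0=0.3731·7.018=2.618; a1+a2=1.200 < 2.618 ≤ a1+…+a3=3.650 → R3 fires; G=6 Y=2 C=6 B=4 A=7
Draw 9: a1=0.882, a2=0.318, a3=2.450, a4=5.052, a0=8.702; τ=−ln(0.9385)/8.702=0.007 → t=1.061; u2·a0=0.8270·8.702=7.197; a1+…+a3=3.650 < 7.197 ≤ a1+…+a4=8.702 → R4 fires; G=6 Y=2 C=5 B=4 A=8
Draw 10: a1=0.882, a2=0.318, a3=2.800, a4=4.210, a0=8.210; τ=−ln(0.0048)/8.210=0.650 → t=1.712; u2·a0=0.5758·8.210=4.727; a1+…+a3=4.000 < 4.727 ≤ a1+…+a4=8.210 → R4 fires; G=6 Y=2 C=4 B=4 A=9
Draw 11: a1=0.882, a2=0.318, a3=3.150, a4=3.368, a0=7.718; τ=−ln(0.8587)/7.718=0.020 → t=1.731; u2·a0=0.4021·7.718=3.103; a1+a2=1.200 < 3.103 ≤ a1+…+a3=4.350 → R3 fires; G=6 Y=2 C=6 B=4 A=9
Draw 12: a1=0.882, a2=0.318, a3=3.150, a4=5.052, a0=9.402; τ=−ln(0.5800)/9.402=0.058 → t=1.789 > T=1.78: stop.
Read off C at T=1.78: 6

C at T = 6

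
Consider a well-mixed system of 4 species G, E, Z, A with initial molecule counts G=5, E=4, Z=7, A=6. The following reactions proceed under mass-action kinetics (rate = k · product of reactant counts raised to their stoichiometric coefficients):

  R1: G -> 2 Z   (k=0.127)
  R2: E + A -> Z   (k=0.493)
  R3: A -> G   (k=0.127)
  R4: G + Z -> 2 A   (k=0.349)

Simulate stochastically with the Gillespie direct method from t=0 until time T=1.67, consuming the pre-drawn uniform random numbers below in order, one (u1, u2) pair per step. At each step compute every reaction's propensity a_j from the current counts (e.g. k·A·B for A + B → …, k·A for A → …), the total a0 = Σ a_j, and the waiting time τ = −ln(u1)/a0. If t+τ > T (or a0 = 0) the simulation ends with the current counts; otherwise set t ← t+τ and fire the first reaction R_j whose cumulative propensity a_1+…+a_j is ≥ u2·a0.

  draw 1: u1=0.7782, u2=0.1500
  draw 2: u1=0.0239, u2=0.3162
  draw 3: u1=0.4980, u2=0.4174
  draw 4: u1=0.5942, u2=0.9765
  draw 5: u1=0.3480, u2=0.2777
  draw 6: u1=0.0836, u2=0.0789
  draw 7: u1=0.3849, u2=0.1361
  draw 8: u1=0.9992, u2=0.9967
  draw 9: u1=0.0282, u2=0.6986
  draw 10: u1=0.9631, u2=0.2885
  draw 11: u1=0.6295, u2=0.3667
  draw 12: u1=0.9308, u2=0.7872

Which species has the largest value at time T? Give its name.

t=0.000: G=5 E=4 Z=7 A=6
Draw 1: a1=0.635, a2=11.832, a3=0.762, a4=12.215, a0=25.444; τ=−ln(0.7782)/25.444=0.010 → t=0.010; u2·a0=0.1500·25.444=3.817; a1=0.635 < 3.817 ≤ a1+a2=12.467 → R2 fires; G=5 E=3 Z=8 A=5
Draw 2: a1=0.635, a2=7.395, a3=0.635, a4=13.960, a0=22.625; τ=−ln(0.0239)/22.625=0.165 → t=0.175; u2·a0=0.3162·22.625=7.154; a1=0.635 < 7.154 ≤ a1+a2=8.030 → R2 fires; G=5 E=2 Z=9 A=4
Draw 3: a1=0.635, a2=3.944, a3=0.508, a4=15.705, a0=20.792; τ=−ln(0.4980)/20.792=0.034 → t=0.208; u2·a0=0.4174·20.792=8.679; a1+…+a3=5.087 < 8.679 ≤ a1+…+a4=20.792 → R4 fires; G=4 E=2 Z=8 A=6
Draw 4: a1=0.508, a2=5.916, a3=0.762, a4=11.168, a0=18.354; τ=−ln(0.5942)/18.354=0.028 → t=0.237; u2·a0=0.9765·18.354=17.923; a1+…+a3=7.186 < 17.923 ≤ a1+…+a4=18.354 → R4 fires; G=3 E=2 Z=7 A=8
Draw 5: a1=0.381, a2=7.888, a3=1.016, a4=7.329, a0=16.614; τ=−ln(0.3480)/16.614=0.064 → t=0.300; u2·a0=0.2777·16.614=4.614; a1=0.381 < 4.614 ≤ a1+a2=8.269 → R2 fires; G=3 E=1 Z=8 A=7
Draw 6: a1=0.381, a2=3.451, a3=0.889, a4=8.376, a0=13.097; τ=−ln(0.0836)/13.097=0.189 → t=0.490; u2·a0=0.0789·13.097=1.033; a1=0.381 < 1.033 ≤ a1+a2=3.832 → R2 fires; G=3 E=0 Z=9 A=6
Draw 7: a1=0.381, a2=0.000, a3=0.762, a4=9.423, a0=10.566; τ=−ln(0.3849)/10.566=0.090 → t=0.580; u2·a0=0.1361·10.566=1.438; a1+…+a3=1.143 < 1.438 ≤ a1+…+a4=10.566 → R4 fires; G=2 E=0 Z=8 A=8
Draw 8: a1=0.254, a2=0.000, a3=1.016, a4=5.584, a0=6.854; τ=−ln(0.9992)/6.854=0.000 → t=0.580; u2·a0=0.9967·6.854=6.831; a1+…+a3=1.270 < 6.831 ≤ a1+…+a4=6.854 → R4 fires; G=1 E=0 Z=7 A=10
Draw 9: a1=0.127, a2=0.000, a3=1.270, a4=2.443, a0=3.840; τ=−ln(0.0282)/3.840=0.929 → t=1.510; u2·a0=0.6986·3.840=2.683; a1+…+a3=1.397 < 2.683 ≤ a1+…+a4=3.840 → R4 fires; G=0 E=0 Z=6 A=12
Draw 10: a1=0.000, a2=0.000, a3=1.524, a4=0.000, a0=1.524; τ=−ln(0.9631)/1.524=0.025 → t=1.534; u2·a0=0.2885·1.524=0.440; a1+a2=0.000 < 0.440 ≤ a1+…+a3=1.524 → R3 fires; G=1 E=0 Z=6 A=11
Draw 11: a1=0.127, a2=0.000, a3=1.397, a4=2.094, a0=3.618; τ=−ln(0.6295)/3.618=0.128 → t=1.662; u2·a0=0.3667·3.618=1.327; a1+a2=0.127 < 1.327 ≤ a1+…+a3=1.524 → R3 fires; G=2 E=0 Z=6 A=10
Draw 12: a1=0.254, a2=0.000, a3=1.270, a4=4.188, a0=5.712; τ=−ln(0.9308)/5.712=0.013 → t=1.675 > T=1.67: stop.
At T=1.67: G=2 E=0 Z=6 A=10; the largest is A.

Dominant species at T: A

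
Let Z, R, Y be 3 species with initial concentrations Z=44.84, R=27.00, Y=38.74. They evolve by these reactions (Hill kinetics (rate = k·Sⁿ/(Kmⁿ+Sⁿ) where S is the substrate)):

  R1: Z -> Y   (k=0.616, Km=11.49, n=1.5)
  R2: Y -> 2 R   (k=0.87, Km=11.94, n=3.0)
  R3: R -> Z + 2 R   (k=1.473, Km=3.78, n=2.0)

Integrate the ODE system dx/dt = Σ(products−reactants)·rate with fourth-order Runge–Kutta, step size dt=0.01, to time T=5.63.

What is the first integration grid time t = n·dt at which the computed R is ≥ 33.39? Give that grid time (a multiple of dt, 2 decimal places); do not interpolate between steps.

Threshold first reached at t = 2.04

RK4 with dt=0.01: 563 steps to T=5.63. Trajectory (selected grid times):
t=0.00: Z=44.84 R=27.00 Y=38.74
t=0.63: Z=45.41 R=28.98 Y=38.55
t=1.25: Z=45.97 R=30.92 Y=38.37
t=1.88: Z=46.54 R=32.90 Y=38.18
t=2.03: Z=46.67 R=33.37 Y=38.14
t=2.04: Z=46.68 R=33.40 Y=38.13
t=2.50: Z=47.10 R=34.85 Y=38.00
t=3.13: Z=47.67 R=36.83 Y=37.81
t=3.75: Z=48.23 R=38.78 Y=37.63
t=4.38: Z=48.80 R=40.76 Y=37.45
t=5.00: Z=49.37 R=42.71 Y=37.27
t=5.63: Z=49.94 R=44.70 Y=37.09
R(2.03)=33.373 < 33.39 but R(2.04)=33.404 ≥ 33.39, so the first grid time is t=2.04.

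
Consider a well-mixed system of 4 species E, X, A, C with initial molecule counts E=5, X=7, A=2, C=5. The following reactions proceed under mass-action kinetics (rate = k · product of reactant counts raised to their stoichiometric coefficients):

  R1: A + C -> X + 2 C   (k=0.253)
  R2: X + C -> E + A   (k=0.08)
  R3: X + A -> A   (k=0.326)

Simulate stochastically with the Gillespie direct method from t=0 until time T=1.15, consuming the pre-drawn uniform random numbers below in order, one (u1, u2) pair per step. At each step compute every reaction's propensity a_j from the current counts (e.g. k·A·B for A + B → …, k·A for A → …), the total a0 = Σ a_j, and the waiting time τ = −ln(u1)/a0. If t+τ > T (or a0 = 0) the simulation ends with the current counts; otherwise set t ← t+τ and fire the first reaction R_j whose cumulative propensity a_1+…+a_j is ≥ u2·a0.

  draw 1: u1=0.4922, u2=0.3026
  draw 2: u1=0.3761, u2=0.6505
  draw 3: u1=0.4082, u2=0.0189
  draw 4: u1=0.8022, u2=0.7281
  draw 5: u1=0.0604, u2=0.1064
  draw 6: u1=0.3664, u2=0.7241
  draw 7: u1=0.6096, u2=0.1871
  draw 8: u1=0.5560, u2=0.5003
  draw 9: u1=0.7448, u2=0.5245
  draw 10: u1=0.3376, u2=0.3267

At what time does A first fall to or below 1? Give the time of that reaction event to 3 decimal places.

t=0.000: E=5 X=7 A=2 C=5
Draw 1: a1=2.530, a2=2.800, a3=4.564, a0=9.894; τ=−ln(0.4922)/9.894=0.072 → t=0.072; u2·a0=0.3026·9.894=2.994; a1=2.530 < 2.994 ≤ a1+a2=5.330 → R2 fires; E=6 X=6 A=3 C=4
Draw 2: a1=3.036, a2=1.920, a3=5.868, a0=10.824; τ=−ln(0.3761)/10.824=0.090 → t=0.162; u2·a0=0.6505·10.824=7.041; a1+a2=4.956 < 7.041 ≤ a1+…+a3=10.824 → R3 fires; E=6 X=5 A=3 C=4
Draw 3: a1=3.036, a2=1.600, a3=4.890, a0=9.526; τ=−ln(0.4082)/9.526=0.094 → t=0.256; u2·a0=0.0189·9.526=0.180 ≤ a1=3.036 → R1 fires; E=6 X=6 A=2 C=5
Draw 4: a1=2.530, a2=2.400, a3=3.912, a0=8.842; τ=−ln(0.8022)/8.842=0.025 → t=0.281; u2·a0=0.7281·8.842=6.438; a1+a2=4.930 < 6.438 ≤ a1+…+a3=8.842 → R3 fires; E=6 X=5 A=2 C=5
Draw 5: a1=2.530, a2=2.000, a3=3.260, a0=7.790; τ=−ln(0.0604)/7.790=0.360 → t=0.641; u2·a0=0.1064·7.790=0.829 ≤ a1=2.530 → R1 fires; E=6 X=6 A=1 C=6
Draw 6: a1=1.518, a2=2.880, a3=1.956, a0=6.354; τ=−ln(0.3664)/6.354=0.158 → t=0.799; u2·a0=0.7241·6.354=4.601; a1+a2=4.398 < 4.601 ≤ a1+…+a3=6.354 → R3 fires; E=6 X=5 A=1 C=6
Draw 7: a1=1.518, a2=2.400, a3=1.630, a0=5.548; τ=−ln(0.6096)/5.548=0.089 → t=0.889; u2·a0=0.1871·5.548=1.038 ≤ a1=1.518 → R1 fires; E=6 X=6 A=0 C=7
Draw 8: a1=0.000, a2=3.360, a3=0.000, a0=3.360; τ=−ln(0.5560)/3.360=0.175 → t=1.063; u2·a0=0.5003·3.360=1.681; a1=0.000 < 1.681 ≤ a1+a2=3.360 → R2 fires; E=7 X=5 A=1 C=6
Draw 9: a1=1.518, a2=2.400, a3=1.630, a0=5.548; τ=−ln(0.7448)/5.548=0.053 → t=1.116; u2·a0=0.5245·5.548=2.910; a1=1.518 < 2.910 ≤ a1+a2=3.918 → R2 fires; E=8 X=4 A=2 C=5
Draw 10: a1=2.530, a2=1.600, a3=2.608, a0=6.738; τ=−ln(0.3376)/6.738=0.161 → t=1.277 > T=1.15: stop.
A first becomes ≤ 1 when it reaches 1 at the event at t=0.641.

Threshold first reached at t = 0.641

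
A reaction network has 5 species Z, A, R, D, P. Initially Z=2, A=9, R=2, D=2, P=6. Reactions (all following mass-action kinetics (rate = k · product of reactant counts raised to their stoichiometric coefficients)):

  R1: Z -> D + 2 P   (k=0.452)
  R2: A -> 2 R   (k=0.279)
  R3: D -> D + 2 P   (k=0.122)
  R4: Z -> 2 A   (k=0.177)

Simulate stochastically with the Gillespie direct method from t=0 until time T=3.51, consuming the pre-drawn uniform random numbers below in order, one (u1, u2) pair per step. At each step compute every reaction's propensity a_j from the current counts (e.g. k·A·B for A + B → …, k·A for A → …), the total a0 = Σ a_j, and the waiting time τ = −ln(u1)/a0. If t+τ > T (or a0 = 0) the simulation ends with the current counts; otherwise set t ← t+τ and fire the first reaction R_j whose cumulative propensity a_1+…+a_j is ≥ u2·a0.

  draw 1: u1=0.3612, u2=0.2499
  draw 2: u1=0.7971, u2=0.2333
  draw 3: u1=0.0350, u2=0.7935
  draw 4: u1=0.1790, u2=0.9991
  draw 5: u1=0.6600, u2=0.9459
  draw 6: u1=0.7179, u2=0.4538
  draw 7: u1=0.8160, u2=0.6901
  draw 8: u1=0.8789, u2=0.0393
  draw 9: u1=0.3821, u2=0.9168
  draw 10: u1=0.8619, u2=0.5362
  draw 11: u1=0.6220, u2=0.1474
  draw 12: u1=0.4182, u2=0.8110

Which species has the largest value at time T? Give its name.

t=0.000: Z=2 A=9 R=2 D=2 P=6
Draw 1: a1=0.904, a2=2.511, a3=0.244, a4=0.354, a0=4.013; τ=−ln(0.3612)/4.013=0.254 → t=0.254; u2·a0=0.2499·4.013=1.003; a1=0.904 < 1.003 ≤ a1+a2=3.415 → R2 fires; Z=2 A=8 R=4 D=2 P=6
Draw 2: a1=0.904, a2=2.232, a3=0.244, a4=0.354, a0=3.734; τ=−ln(0.7971)/3.734=0.061 → t=0.314; u2·a0=0.2333·3.734=0.871 ≤ a1=0.904 → R1 fires; Z=1 A=8 R=4 D=3 P=8
Draw 3: a1=0.452, a2=2.232, a3=0.366, a4=0.177, a0=3.227; τ=−ln(0.0350)/3.227=1.039 → t=1.353; u2·a0=0.7935·3.227=2.561; a1=0.452 < 2.561 ≤ a1+a2=2.684 → R2 fires; Z=1 A=7 R=6 D=3 P=8
Draw 4: a1=0.452, a2=1.953, a3=0.366, a4=0.177, a0=2.948; τ=−ln(0.1790)/2.948=0.584 → t=1.937; u2·a0=0.9991·2.948=2.945; a1+…+a3=2.771 < 2.945 ≤ a1+…+a4=2.948 → R4 fires; Z=0 A=9 R=6 D=3 P=8
Draw 5: a1=0.000, a2=2.511, a3=0.366, a4=0.000, a0=2.877; τ=−ln(0.6600)/2.877=0.144 → t=2.081; u2·a0=0.9459·2.877=2.721; a1+a2=2.511 < 2.721 ≤ a1+…+a3=2.877 → R3 fires; Z=0 A=9 R=6 D=3 P=10
Draw 6: a1=0.000, a2=2.511, a3=0.366, a4=0.000, a0=2.877; τ=−ln(0.7179)/2.877=0.115 → t=2.197; u2·a0=0.4538·2.877=1.306; a1=0.000 < 1.306 ≤ a1+a2=2.511 → R2 fires; Z=0 A=8 R=8 D=3 P=10
Draw 7: a1=0.000, a2=2.232, a3=0.366, a4=0.000, a0=2.598; τ=−ln(0.8160)/2.598=0.078 → t=2.275; u2·a0=0.6901·2.598=1.793; a1=0.000 < 1.793 ≤ a1+a2=2.232 → R2 fires; Z=0 A=7 R=10 D=3 P=10
Draw 8: a1=0.000, a2=1.953, a3=0.366, a4=0.000, a0=2.319; τ=−ln(0.8789)/2.319=0.056 → t=2.330; u2·a0=0.0393·2.319=0.091; a1=0.000 < 0.091 ≤ a1+a2=1.953 → R2 fires; Z=0 A=6 R=12 D=3 P=10
Draw 9: a1=0.000, a2=1.674, a3=0.366, a4=0.000, a0=2.040; τ=−ln(0.3821)/2.040=0.472 → t=2.802; u2·a0=0.9168·2.040=1.870; a1+a2=1.674 < 1.870 ≤ a1+…+a3=2.040 → R3 fires; Z=0 A=6 R=12 D=3 P=12
Draw 10: a1=0.000, a2=1.674, a3=0.366, a4=0.000, a0=2.040; τ=−ln(0.8619)/2.040=0.073 → t=2.875; u2·a0=0.5362·2.040=1.094; a1=0.000 < 1.094 ≤ a1+a2=1.674 → R2 fires; Z=0 A=5 R=14 D=3 P=12
Draw 11: a1=0.000, a2=1.395, a3=0.366, a4=0.000, a0=1.761; τ=−ln(0.6220)/1.761=0.270 → t=3.145; u2·a0=0.1474·1.761=0.260; a1=0.000 < 0.260 ≤ a1+a2=1.395 → R2 fires; Z=0 A=4 R=16 D=3 P=12
Draw 12: a1=0.000, a2=1.116, a3=0.366, a4=0.000, a0=1.482; τ=−ln(0.4182)/1.482=0.588 → t=3.733 > T=3.51: stop.
At T=3.51: Z=0 A=4 R=16 D=3 P=12; the largest is R.

Dominant species at T: R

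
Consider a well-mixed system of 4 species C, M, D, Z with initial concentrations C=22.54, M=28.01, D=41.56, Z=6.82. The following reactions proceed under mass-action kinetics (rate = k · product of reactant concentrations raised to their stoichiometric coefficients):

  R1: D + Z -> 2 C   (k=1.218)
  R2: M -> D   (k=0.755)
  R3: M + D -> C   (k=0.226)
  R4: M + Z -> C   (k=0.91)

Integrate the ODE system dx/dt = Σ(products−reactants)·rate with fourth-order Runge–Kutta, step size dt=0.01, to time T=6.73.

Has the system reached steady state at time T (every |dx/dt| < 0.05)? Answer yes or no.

RK4 with dt=0.01: 673 steps to T=6.73. Trajectory (selected grid times):
t=0.00: C=22.54 M=28.01 D=41.56 Z=6.82
t=0.75: C=56.46 M=0.43 D=17.35 Z=0.00
t=1.50: C=56.80 M=0.01 D=17.07 Z=0.00
t=2.24: C=56.81 M=0.00 D=17.06 Z=0.00
t=2.99: C=56.81 M=0.00 D=17.06 Z=0.00
t=3.74: C=56.81 M=0.00 D=17.06 Z=0.00
t=4.49: C=56.81 M=0.00 D=17.06 Z=0.00
t=5.23: C=56.81 M=0.00 D=17.06 Z=0.00
t=5.98: C=56.81 M=0.00 D=17.06 Z=0.00
t=6.73: C=56.81 M=0.00 D=17.06 Z=0.00
Rates at T: R1=0.0000, R2=0.0000, R3=0.0000, R4=0.0000
dx/dt at T (Σ net stoichiometry × rate): C=+0.0000, M=-0.0000, D=-0.0000, Z=-0.0000
Largest |dx/dt| is |-0.0000| (M) < 0.05 → steady.

Steady state at T: yes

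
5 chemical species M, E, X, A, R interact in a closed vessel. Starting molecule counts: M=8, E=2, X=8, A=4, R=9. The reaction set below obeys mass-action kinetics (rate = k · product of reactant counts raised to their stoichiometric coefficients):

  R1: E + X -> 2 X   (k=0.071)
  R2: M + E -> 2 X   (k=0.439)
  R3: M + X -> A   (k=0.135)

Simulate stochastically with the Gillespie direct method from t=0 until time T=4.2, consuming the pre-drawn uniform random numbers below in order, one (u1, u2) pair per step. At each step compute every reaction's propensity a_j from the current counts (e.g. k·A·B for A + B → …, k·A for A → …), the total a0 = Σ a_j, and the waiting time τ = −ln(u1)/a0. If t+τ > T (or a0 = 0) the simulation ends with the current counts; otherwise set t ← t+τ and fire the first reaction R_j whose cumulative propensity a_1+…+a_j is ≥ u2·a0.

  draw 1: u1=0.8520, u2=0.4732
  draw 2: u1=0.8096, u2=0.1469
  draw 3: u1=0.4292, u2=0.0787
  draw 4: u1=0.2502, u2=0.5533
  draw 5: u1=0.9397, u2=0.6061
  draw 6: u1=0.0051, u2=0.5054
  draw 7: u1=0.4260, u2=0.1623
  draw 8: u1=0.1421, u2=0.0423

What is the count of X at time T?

t=0.000: M=8 E=2 X=8 A=4 R=9
Draw 1: a1=1.136, a2=7.024, a3=8.640, a0=16.800; τ=−ln(0.8520)/16.800=0.010 → t=0.010; u2·a0=0.4732·16.800=7.950; a1=1.136 < 7.950 ≤ a1+a2=8.160 → R2 fires; M=7 E=1 X=10 A=4 R=9
Draw 2: a1=0.710, a2=3.073, a3=9.450, a0=13.233; τ=−ln(0.8096)/13.233=0.016 → t=0.025; u2·a0=0.1469·13.233=1.944; a1=0.710 < 1.944 ≤ a1+a2=3.783 → R2 fires; M=6 E=0 X=12 A=4 R=9
Draw 3: a1=0.000, a2=0.000, a3=9.720, a0=9.720; τ=−ln(0.4292)/9.720=0.087 → t=0.113; u2·a0=0.0787·9.720=0.765; a1+a2=0.000 < 0.765 ≤ a1+…+a3=9.720 → R3 fires; M=5 E=0 X=11 A=5 R=9
Draw 4: a1=0.000, a2=0.000, a3=7.425, a0=7.425; τ=−ln(0.2502)/7.425=0.187 → t=0.299; u2·a0=0.5533·7.425=4.108; a1+a2=0.000 < 4.108 ≤ a1+…+a3=7.425 → R3 fires; M=4 E=0 X=10 A=6 R=9
Draw 5: a1=0.000, a2=0.000, a3=5.400, a0=5.400; τ=−ln(0.9397)/5.400=0.012 → t=0.311; u2·a0=0.6061·5.400=3.273; a1+a2=0.000 < 3.273 ≤ a1+…+a3=5.400 → R3 fires; M=3 E=0 X=9 A=7 R=9
Draw 6: a1=0.000, a2=0.000, a3=3.645, a0=3.645; τ=−ln(0.0051)/3.645=1.448 → t=1.759; u2·a0=0.5054·3.645=1.842; a1+a2=0.000 < 1.842 ≤ a1+…+a3=3.645 → R3 fires; M=2 E=0 X=8 A=8 R=9
Draw 7: a1=0.000, a2=0.000, a3=2.160, a0=2.160; τ=−ln(0.4260)/2.160=0.395 → t=2.154; u2·a0=0.1623·2.160=0.351; a1+a2=0.000 < 0.351 ≤ a1+…+a3=2.160 → R3 fires; M=1 E=0 X=7 A=9 R=9
Draw 8: a1=0.000, a2=0.000, a3=0.945, a0=0.945; τ=−ln(0.1421)/0.945=2.065 → t=4.219 > T=4.2: stop.
Read off X at T=4.2: 7

X at T = 7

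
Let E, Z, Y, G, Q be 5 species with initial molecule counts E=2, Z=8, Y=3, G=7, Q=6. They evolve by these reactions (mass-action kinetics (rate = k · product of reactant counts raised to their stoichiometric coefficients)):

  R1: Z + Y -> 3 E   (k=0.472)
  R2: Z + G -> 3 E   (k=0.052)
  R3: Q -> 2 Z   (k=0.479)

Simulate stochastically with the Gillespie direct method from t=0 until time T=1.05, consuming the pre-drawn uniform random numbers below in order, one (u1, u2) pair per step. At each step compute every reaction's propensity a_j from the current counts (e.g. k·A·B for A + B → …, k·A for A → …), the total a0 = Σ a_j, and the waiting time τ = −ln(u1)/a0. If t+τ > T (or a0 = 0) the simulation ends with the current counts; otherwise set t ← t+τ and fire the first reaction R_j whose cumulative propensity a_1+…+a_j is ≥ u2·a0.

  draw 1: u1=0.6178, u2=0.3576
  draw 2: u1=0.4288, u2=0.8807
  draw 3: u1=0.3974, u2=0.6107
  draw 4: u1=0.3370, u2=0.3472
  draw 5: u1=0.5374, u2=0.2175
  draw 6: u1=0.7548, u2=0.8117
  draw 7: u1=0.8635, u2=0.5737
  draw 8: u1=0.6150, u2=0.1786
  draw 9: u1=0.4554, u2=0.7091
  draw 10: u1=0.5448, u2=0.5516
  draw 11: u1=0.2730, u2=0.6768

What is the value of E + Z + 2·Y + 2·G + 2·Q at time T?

Value at T = 42

Check how each reaction changes W = E + Z + 2·Y + 2·G + 2·Q (weight of products minus weight of reactants):
R1: Z + Y -> 3 E: (1·3) − (1·1 + 2·1) = 3 − 3 = 0
R2: Z + G -> 3 E: (1·3) − (1·1 + 2·1) = 3 − 3 = 0
R3: Q -> 2 Z: (1·2) − (2·1) = 2 − 2 = 0
Every reaction leaves W unchanged, so W is conserved and no simulation is needed: W(T) = W(0) = 2 + 8 + 2·3 + 2·7 + 2·6 = 42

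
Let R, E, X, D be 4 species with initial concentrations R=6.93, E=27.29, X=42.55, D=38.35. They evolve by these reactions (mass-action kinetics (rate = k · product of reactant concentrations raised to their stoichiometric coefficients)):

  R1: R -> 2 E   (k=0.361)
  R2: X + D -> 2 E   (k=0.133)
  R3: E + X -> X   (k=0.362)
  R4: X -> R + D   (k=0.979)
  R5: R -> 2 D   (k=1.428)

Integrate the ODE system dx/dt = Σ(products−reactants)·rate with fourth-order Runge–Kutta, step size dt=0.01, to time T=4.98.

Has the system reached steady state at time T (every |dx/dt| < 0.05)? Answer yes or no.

Steady state at T: yes

RK4 with dt=0.01: 498 steps to T=4.98. Trajectory (selected grid times):
t=0.00: R=6.93 E=27.29 X=42.55 D=38.35
t=0.55: R=6.69 E=22.20 X=3.24 D=27.63
t=1.11: R=2.77 E=23.77 X=0.19 D=33.04
t=1.66: R=1.05 E=24.49 X=0.01 D=35.71
t=2.21: R=0.39 E=24.76 X=0.00 D=36.76
t=2.77: R=0.14 E=24.86 X=0.00 D=37.16
t=3.32: R=0.05 E=24.89 X=0.00 D=37.30
t=3.87: R=0.02 E=24.91 X=0.00 D=37.36
t=4.43: R=0.01 E=24.91 X=0.00 D=37.38
t=4.98: R=0.00 E=24.92 X=0.00 D=37.38
Rates at T: R1=0.0010, R2=0.0000, R3=0.0000, R4=0.0000, R5=0.0040
dx/dt at T (Σ net stoichiometry × rate): R=-0.0050, E=+0.0020, X=-0.0000, D=+0.0079
Largest |dx/dt| is |+0.0079| (D) < 0.05 → steady.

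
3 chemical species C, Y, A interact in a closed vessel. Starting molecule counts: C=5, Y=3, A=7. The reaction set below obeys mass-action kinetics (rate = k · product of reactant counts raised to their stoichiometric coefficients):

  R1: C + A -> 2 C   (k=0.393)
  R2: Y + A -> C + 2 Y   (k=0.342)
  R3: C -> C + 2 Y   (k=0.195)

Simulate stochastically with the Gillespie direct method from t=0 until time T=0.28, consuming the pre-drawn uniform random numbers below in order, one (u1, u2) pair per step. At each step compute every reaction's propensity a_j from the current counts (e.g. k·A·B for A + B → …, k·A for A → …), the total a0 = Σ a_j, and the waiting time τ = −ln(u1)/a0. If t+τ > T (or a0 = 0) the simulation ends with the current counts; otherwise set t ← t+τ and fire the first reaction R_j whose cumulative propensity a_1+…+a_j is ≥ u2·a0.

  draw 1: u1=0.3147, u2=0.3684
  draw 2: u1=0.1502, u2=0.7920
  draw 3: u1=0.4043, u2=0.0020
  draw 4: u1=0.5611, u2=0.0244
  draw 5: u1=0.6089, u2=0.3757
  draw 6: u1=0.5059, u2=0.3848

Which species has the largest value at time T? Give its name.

Dominant species at T: C

t=0.000: C=5 Y=3 A=7
Draw 1: a1=13.755, a2=7.182, a3=0.975, a0=21.912; τ=−ln(0.3147)/21.912=0.053 → t=0.053; u2·a0=0.3684·21.912=8.072 ≤ a1=13.755 → R1 fires; C=6 Y=3 A=6
Draw 2: a1=14.148, a2=6.156, a3=1.170, a0=21.474; τ=−ln(0.1502)/21.474=0.088 → t=0.141; u2·a0=0.7920·21.474=17.007; a1=14.148 < 17.007 ≤ a1+a2=20.304 → R2 fires; C=7 Y=4 A=5
Draw 3: a1=13.755, a2=6.840, a3=1.365, a0=21.960; τ=−ln(0.4043)/21.960=0.041 → t=0.182; u2·a0=0.0020·21.960=0.044 ≤ a1=13.755 → R1 fires; C=8 Y=4 A=4
Draw 4: a1=12.576, a2=5.472, a3=1.560, a0=19.608; τ=−ln(0.5611)/19.608=0.029 → t=0.212; u2·a0=0.0244·19.608=0.478 ≤ a1=12.576 → R1 fires; C=9 Y=4 A=3
Draw 5: a1=10.611, a2=4.104, a3=1.755, a0=16.470; τ=−ln(0.6089)/16.470=0.030 → t=0.242; u2·a0=0.3757·16.470=6.188 ≤ a1=10.611 → R1 fires; C=10 Y=4 A=2
Draw 6: a1=7.860, a2=2.736, a3=1.950, a0=12.546; τ=−ln(0.5059)/12.546=0.054 → t=0.296 > T=0.28: stop.
At T=0.28: C=10 Y=4 A=2; the largest is C.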